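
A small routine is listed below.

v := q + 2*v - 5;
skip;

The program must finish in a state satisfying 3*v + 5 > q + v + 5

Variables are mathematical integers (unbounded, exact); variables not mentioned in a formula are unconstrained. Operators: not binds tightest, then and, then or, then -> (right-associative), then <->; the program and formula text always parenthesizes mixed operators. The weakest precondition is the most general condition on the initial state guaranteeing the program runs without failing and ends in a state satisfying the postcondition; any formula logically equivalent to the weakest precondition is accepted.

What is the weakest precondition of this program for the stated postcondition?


Working backward. After the program, the postcondition 3*v + 5 > q + v + 5 must hold; in canonical form it is 2*v > q.
Before skip: 2*v > q
Before v := q + 2*v - 5: q + 4*v > 10
Answer: WP = q + 4*v > 10


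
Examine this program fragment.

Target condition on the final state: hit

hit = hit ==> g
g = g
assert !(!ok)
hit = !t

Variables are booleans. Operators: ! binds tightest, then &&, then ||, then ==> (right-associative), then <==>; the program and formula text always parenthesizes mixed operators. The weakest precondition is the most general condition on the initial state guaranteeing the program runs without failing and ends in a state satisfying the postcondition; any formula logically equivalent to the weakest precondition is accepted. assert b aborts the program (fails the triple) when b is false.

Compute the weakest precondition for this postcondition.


Working backward. After the program, hit must hold.
Before hit := !t: !t
Before assert !(!ok): ok && (!t)
Before g := g: ok && (!t)
Before hit := hit ==> g: ok && (!t)
Answer: WP = ok && (!t)


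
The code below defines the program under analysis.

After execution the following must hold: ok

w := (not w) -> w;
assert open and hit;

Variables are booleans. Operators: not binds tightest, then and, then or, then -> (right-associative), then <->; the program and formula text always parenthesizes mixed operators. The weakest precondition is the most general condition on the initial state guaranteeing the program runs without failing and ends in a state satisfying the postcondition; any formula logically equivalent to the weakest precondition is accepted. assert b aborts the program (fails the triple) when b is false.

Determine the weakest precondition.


Working backward. After the program, ok must hold.
Before assert open and hit: open and hit and ok
Before w := (not w) -> w: open and hit and ok
Answer: WP = open and hit and ok


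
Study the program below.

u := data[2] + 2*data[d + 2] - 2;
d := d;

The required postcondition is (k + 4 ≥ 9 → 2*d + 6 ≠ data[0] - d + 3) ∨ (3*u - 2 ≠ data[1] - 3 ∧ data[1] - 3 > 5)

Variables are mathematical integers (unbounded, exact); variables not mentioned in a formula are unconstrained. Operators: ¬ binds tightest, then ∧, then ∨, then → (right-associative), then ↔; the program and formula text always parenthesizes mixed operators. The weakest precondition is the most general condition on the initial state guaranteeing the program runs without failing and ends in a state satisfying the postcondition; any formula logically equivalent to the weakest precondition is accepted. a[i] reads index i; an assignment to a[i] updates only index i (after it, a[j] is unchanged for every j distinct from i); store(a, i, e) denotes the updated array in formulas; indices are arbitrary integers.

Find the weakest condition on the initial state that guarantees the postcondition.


Working backward. After the program, the postcondition (k + 4 ≥ 9 → 2*d + 6 ≠ data[0] - d + 3) ∨ (3*u - 2 ≠ data[1] - 3 ∧ data[1] - 3 > 5) must hold; in canonical form it is (k ≥ 5 → 3*d ≠ data[0] - 3) ∨ (3*u ≠ data[1] - 1 ∧ data[1] > 8).
Before d := d: (k ≥ 5 → 3*d ≠ data[0] - 3) ∨ (3*u ≠ data[1] - 1 ∧ data[1] > 8)
Before u := data[2] + 2*data[d + 2] - 2: (k ≥ 5 → 3*d ≠ data[0] - 3) ∨ (6*data[d + 2] + 3*data[2] ≠ data[1] + 5 ∧ data[1] > 8)
Answer: WP = (k ≥ 5 → 3*d ≠ data[0] - 3) ∨ (6*data[d + 2] + 3*data[2] ≠ data[1] + 5 ∧ data[1] > 8)


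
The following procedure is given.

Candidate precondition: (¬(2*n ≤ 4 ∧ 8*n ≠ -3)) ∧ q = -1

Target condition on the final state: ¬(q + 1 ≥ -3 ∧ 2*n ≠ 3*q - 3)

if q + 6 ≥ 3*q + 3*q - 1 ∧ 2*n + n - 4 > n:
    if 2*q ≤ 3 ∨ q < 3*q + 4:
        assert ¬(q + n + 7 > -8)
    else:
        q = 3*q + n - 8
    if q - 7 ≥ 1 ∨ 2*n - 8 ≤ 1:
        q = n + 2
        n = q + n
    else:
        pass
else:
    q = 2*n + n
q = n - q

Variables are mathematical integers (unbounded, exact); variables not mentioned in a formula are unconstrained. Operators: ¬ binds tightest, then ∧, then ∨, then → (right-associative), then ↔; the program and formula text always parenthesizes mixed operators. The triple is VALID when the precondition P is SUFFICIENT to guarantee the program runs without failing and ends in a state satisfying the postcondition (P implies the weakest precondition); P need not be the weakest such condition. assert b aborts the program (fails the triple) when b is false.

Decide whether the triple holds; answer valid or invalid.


Working backward. After the program, the postcondition ¬(q + 1 ≥ -3 ∧ 2*n ≠ 3*q - 3) must hold; in canonical form it is ¬(q ≥ -4 ∧ 2*n ≠ 3*q - 3).
Before q := n - q: ¬(n ≥ q - 4 ∧ 3*q ≠ n - 3)
Then branch requires ((2*q ≤ 3 ∨ 2*q > -4) → ((¬(n + q > -15)) ∧ ((q ≥ 8 ∨ 2*n ≤ 9) → (¬(n ≥ -4 ∧ n ≠ -7))) ∧ ((¬(q ≥ 8 ∨ 2*n ≤ 9)) → (¬(n ≥ q - 4 ∧ 3*q ≠ n - 3))))) ∧ ((¬(2*q ≤ 3 ∨ 2*q > -4)) → (((n + 3*q ≥ 16 ∨ 2*n ≤ 9) → (¬(n ≥ -4 ∧ n ≠ -7))) ∧ ((¬(n + 3*q ≥ 16 ∨ 2*n ≤ 9)) → (¬(3*q ≤ 12 ∧ 2*n + 9*q ≠ 21))))); else branch requires ¬(2*n ≤ 4 ∧ 8*n ≠ -3).
Before the if: ((5*q ≤ 7 ∧ 2*n > 4) → (((2*q ≤ 3 ∨ 2*q > -4) → ((¬(n + q > -15)) ∧ ((q ≥ 8 ∨ 2*n ≤ 9) → (¬(n ≥ -4 ∧ n ≠ -7))) ∧ ((¬(q ≥ 8 ∨ 2*n ≤ 9)) → (¬(n ≥ q - 4 ∧ 3*q ≠ n - 3))))) ∧ ((¬(2*q ≤ 3 ∨ 2*q > -4)) → (((n + 3*q ≥ 16 ∨ 2*n ≤ 9) → (¬(n ≥ -4 ∧ n ≠ -7))) ∧ ((¬(n + 3*q ≥ 16 ∨ 2*n ≤ 9)) → (¬(3*q ≤ 12 ∧ 2*n + 9*q ≠ 21))))))) ∧ ((¬(5*q ≤ 7 ∧ 2*n > 4)) → (¬(2*n ≤ 4 ∧ 8*n ≠ -3)))
The weakest precondition is ((5*q ≤ 7 ∧ 2*n > 4) → (((2*q ≤ 3 ∨ 2*q > -4) → ((¬(n + q > -15)) ∧ ((q ≥ 8 ∨ 2*n ≤ 9) → (¬(n ≥ -4 ∧ n ≠ -7))) ∧ ((¬(q ≥ 8 ∨ 2*n ≤ 9)) → (¬(n ≥ q - 4 ∧ 3*q ≠ n - 3))))) ∧ ((¬(2*q ≤ 3 ∨ 2*q > -4)) → (((n + 3*q ≥ 16 ∨ 2*n ≤ 9) → (¬(n ≥ -4 ∧ n ≠ -7))) ∧ ((¬(n + 3*q ≥ 16 ∨ 2*n ≤ 9)) → (¬(3*q ≤ 12 ∧ 2*n + 9*q ≠ 21))))))) ∧ ((¬(5*q ≤ 7 ∧ 2*n > 4)) → (¬(2*n ≤ 4 ∧ 8*n ≠ -3))).
Check whether (¬(2*n ≤ 4 ∧ 8*n ≠ -3)) ∧ q = -1 implies it.
Countermodel: at the initial state n = 5, q = -1, the precondition holds but the weakest precondition fails.
Answer: invalid


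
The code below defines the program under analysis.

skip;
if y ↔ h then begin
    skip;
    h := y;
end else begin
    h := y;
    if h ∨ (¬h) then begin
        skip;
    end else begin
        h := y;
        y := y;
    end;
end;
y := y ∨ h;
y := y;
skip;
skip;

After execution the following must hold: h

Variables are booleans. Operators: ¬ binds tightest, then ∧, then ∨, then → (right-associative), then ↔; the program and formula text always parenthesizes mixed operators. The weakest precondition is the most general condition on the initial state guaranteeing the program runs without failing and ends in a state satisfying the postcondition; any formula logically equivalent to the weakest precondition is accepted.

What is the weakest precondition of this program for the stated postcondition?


Working backward. After the program, h must hold.
Before skip: h
Before skip: h
Before y := y: h
Before y := y ∨ h: h
Then branch requires y; else branch requires y.
Before the if: ((y ↔ h) → y) ∧ ((¬(y ↔ h)) → y)
Before skip: ((y ↔ h) → y) ∧ ((¬(y ↔ h)) → y)
Answer: WP = ((y ↔ h) → y) ∧ ((¬(y ↔ h)) → y)


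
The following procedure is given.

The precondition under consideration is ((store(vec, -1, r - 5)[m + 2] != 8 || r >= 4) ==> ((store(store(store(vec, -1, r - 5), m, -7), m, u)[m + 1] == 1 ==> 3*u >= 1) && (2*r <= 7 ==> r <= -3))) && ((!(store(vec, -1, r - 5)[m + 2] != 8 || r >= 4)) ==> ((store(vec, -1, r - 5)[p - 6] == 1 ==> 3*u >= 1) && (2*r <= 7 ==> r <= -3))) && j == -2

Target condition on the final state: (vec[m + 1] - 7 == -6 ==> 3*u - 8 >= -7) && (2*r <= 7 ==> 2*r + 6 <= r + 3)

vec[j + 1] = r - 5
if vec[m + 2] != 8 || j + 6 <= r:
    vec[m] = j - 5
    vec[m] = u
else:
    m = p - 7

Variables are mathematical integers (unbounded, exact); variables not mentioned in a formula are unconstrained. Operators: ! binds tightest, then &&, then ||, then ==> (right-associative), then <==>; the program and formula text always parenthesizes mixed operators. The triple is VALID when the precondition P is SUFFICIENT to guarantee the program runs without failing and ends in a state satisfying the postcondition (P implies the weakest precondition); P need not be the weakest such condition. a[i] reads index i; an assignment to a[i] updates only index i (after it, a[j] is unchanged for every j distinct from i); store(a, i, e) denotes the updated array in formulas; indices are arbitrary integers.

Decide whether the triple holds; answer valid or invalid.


Working backward. After the program, the postcondition (vec[m + 1] - 7 == -6 ==> 3*u - 8 >= -7) && (2*r <= 7 ==> 2*r + 6 <= r + 3) must hold; in canonical form it is (vec[m + 1] == 1 ==> 3*u >= 1) && (2*r <= 7 ==> r <= -3).
Then branch requires (store(store(vec, m, j - 5), m, u)[m + 1] == 1 ==> 3*u >= 1) && (2*r <= 7 ==> r <= -3); else branch requires (vec[p - 6] == 1 ==> 3*u >= 1) && (2*r <= 7 ==> r <= -3).
Before the if: ((vec[m + 2] != 8 || j <= r - 6) ==> ((store(store(vec, m, j - 5), m, u)[m + 1] == 1 ==> 3*u >= 1) && (2*r <= 7 ==> r <= -3))) && ((!(vec[m + 2] != 8 || j <= r - 6)) ==> ((vec[p - 6] == 1 ==> 3*u >= 1) && (2*r <= 7 ==> r <= -3)))
Before vec[j + 1] := r - 5: ((store(vec, j + 1, r - 5)[m + 2] != 8 || j <= r - 6) ==> ((store(store(store(vec, j + 1, r - 5), m, j - 5), m, u)[m + 1] == 1 ==> 3*u >= 1) && (2*r <= 7 ==> r <= -3))) && ((!(store(vec, j + 1, r - 5)[m + 2] != 8 || j <= r - 6)) ==> ((store(vec, j + 1, r - 5)[p - 6] == 1 ==> 3*u >= 1) && (2*r <= 7 ==> r <= -3)))
The weakest precondition is ((store(vec, j + 1, r - 5)[m + 2] != 8 || j <= r - 6) ==> ((store(store(store(vec, j + 1, r - 5), m, j - 5), m, u)[m + 1] == 1 ==> 3*u >= 1) && (2*r <= 7 ==> r <= -3))) && ((!(store(vec, j + 1, r - 5)[m + 2] != 8 || j <= r - 6)) ==> ((store(vec, j + 1, r - 5)[p - 6] == 1 ==> 3*u >= 1) && (2*r <= 7 ==> r <= -3))).
Check whether ((store(vec, -1, r - 5)[m + 2] != 8 || r >= 4) ==> ((store(store(store(vec, -1, r - 5), m, -7), m, u)[m + 1] == 1 ==> 3*u >= 1) && (2*r <= 7 ==> r <= -3))) && ((!(store(vec, -1, r - 5)[m + 2] != 8 || r >= 4)) ==> ((store(vec, -1, r - 5)[p - 6] == 1 ==> 3*u >= 1) && (2*r <= 7 ==> r <= -3))) && j == -2 implies it.
Every state satisfying the precondition satisfies the weakest precondition: the implication holds.
Answer: valid


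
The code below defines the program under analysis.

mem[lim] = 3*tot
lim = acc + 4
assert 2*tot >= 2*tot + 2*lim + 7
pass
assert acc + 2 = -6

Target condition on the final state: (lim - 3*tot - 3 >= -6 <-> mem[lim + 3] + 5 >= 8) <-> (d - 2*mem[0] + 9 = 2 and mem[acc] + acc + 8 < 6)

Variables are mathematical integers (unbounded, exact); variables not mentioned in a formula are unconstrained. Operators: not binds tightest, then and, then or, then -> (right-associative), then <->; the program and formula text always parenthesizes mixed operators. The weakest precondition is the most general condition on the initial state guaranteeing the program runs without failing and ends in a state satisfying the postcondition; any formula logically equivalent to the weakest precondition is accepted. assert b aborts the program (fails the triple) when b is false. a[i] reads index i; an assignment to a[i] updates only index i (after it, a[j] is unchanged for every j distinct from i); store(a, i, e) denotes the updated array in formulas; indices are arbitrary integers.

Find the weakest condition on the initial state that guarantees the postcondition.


Working backward. After the program, the postcondition (lim - 3*tot - 3 >= -6 <-> mem[lim + 3] + 5 >= 8) <-> (d - 2*mem[0] + 9 = 2 and mem[acc] + acc + 8 < 6) must hold; in canonical form it is (lim >= 3*tot - 3 <-> mem[lim + 3] >= 3) <-> (d = 2*mem[0] - 7 and mem[acc] + acc < -2).
Before assert acc + 2 = -6: acc = -8 and ((lim >= 3*tot - 3 <-> mem[lim + 3] >= 3) <-> (d = 2*mem[0] - 7 and mem[acc] + acc < -2))
Before skip: acc = -8 and ((lim >= 3*tot - 3 <-> mem[lim + 3] >= 3) <-> (d = 2*mem[0] - 7 and mem[acc] + acc < -2))
Before assert 2*tot >= 2*tot + 2*lim + 7: 2*lim <= -7 and acc = -8 and ((lim >= 3*tot - 3 <-> mem[lim + 3] >= 3) <-> (d = 2*mem[0] - 7 and mem[acc] + acc < -2))
Before lim := acc + 4: 2*acc <= -15 and acc = -8 and ((acc >= 3*tot - 7 <-> mem[acc + 7] >= 3) <-> (d = 2*mem[0] - 7 and mem[acc] + acc < -2))
Before mem[lim] := 3*tot: 2*acc <= -15 and acc = -8 and ((acc >= 3*tot - 7 <-> store(mem, lim, 3*tot)[acc + 7] >= 3) <-> (d = 2*store(mem, lim, 3*tot)[0] - 7 and store(mem, lim, 3*tot)[acc] + acc < -2))
Answer: WP = 2*acc <= -15 and acc = -8 and ((acc >= 3*tot - 7 <-> store(mem, lim, 3*tot)[acc + 7] >= 3) <-> (d = 2*store(mem, lim, 3*tot)[0] - 7 and store(mem, lim, 3*tot)[acc] + acc < -2))


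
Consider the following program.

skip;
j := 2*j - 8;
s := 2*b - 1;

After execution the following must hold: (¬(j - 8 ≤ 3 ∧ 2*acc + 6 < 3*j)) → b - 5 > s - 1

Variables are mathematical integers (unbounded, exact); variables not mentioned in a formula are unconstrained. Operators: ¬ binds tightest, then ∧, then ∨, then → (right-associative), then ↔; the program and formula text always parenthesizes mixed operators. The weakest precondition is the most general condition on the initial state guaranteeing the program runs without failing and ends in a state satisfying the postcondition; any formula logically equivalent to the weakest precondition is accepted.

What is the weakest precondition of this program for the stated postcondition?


Working backward. After the program, the postcondition (¬(j - 8 ≤ 3 ∧ 2*acc + 6 < 3*j)) → b - 5 > s - 1 must hold; in canonical form it is (¬(j ≤ 11 ∧ 2*acc < 3*j - 6)) → b > s + 4.
Before s := 2*b - 1: (¬(j ≤ 11 ∧ 2*acc < 3*j - 6)) → b < -3
Before j := 2*j - 8: (¬(2*j ≤ 19 ∧ 2*acc < 6*j - 30)) → b < -3
Before skip: (¬(2*j ≤ 19 ∧ 2*acc < 6*j - 30)) → b < -3
Answer: WP = (¬(2*j ≤ 19 ∧ 2*acc < 6*j - 30)) → b < -3


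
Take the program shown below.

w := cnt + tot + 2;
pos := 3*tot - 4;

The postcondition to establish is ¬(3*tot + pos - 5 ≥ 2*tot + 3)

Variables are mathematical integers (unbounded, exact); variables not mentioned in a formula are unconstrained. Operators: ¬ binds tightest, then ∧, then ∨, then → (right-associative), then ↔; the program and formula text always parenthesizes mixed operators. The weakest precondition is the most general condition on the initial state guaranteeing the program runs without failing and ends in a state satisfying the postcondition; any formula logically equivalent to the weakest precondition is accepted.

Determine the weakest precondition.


Working backward. After the program, the postcondition ¬(3*tot + pos - 5 ≥ 2*tot + 3) must hold; in canonical form it is ¬(pos + tot ≥ 8).
Before pos := 3*tot - 4: ¬(4*tot ≥ 12)
Before w := cnt + tot + 2: ¬(4*tot ≥ 12)
Answer: WP = ¬(4*tot ≥ 12)


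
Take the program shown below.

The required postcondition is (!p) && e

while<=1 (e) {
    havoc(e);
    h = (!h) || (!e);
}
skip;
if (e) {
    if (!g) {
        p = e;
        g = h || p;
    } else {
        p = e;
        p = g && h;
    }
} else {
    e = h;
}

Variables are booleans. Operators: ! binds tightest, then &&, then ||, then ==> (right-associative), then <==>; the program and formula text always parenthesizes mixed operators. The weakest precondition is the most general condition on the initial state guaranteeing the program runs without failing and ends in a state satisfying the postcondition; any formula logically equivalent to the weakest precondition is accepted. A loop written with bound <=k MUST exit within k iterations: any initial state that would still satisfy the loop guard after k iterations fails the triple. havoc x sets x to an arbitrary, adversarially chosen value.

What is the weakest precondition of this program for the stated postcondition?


Working backward. After the program, (!p) && e must hold.
Then branch requires g && (g ==> ((!(g && h)) && e)); else branch requires (!p) && h.
Before the if: (e ==> (g && (g ==> ((!(g && h)) && e)))) && ((!e) ==> ((!p) && h))
Before skip: (e ==> (g && (g ==> ((!(g && h)) && e)))) && ((!e) ==> ((!p) && h))
Before the loop (bound <=1), unroll the exhaustion recursion (WP_0 = exit-now case; WP_j = one more guarded iteration, up to j = 1):
  WP_0: (!e) && (e ==> (g && (g ==> ((!(g && h)) && e)))) && ((!e) ==> ((!p) && h))
  WP_1: (!e) && ((!e) ==> ((e ==> (g && (g ==> ((!(g && h)) && e)))) && ((!e) ==> ((!p) && h))))
So before the loop: (!e) && ((!e) ==> ((e ==> (g && (g ==> ((!(g && h)) && e)))) && ((!e) ==> ((!p) && h))))
Answer: WP = (!e) && ((!e) ==> ((e ==> (g && (g ==> ((!(g && h)) && e)))) && ((!e) ==> ((!p) && h))))


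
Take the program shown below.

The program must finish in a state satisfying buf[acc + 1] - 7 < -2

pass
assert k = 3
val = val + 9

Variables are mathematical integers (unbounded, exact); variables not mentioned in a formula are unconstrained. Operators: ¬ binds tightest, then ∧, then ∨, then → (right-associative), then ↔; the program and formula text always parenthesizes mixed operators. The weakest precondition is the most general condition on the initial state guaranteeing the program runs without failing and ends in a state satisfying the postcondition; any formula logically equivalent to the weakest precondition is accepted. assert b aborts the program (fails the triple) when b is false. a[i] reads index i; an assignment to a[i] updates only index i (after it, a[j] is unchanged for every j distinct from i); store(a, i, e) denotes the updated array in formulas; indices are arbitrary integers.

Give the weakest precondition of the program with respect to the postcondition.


Working backward. After the program, the postcondition buf[acc + 1] - 7 < -2 must hold; in canonical form it is buf[acc + 1] < 5.
Before val := val + 9: buf[acc + 1] < 5
Before assert k = 3: k = 3 ∧ buf[acc + 1] < 5
Before skip: k = 3 ∧ buf[acc + 1] < 5
Answer: WP = k = 3 ∧ buf[acc + 1] < 5


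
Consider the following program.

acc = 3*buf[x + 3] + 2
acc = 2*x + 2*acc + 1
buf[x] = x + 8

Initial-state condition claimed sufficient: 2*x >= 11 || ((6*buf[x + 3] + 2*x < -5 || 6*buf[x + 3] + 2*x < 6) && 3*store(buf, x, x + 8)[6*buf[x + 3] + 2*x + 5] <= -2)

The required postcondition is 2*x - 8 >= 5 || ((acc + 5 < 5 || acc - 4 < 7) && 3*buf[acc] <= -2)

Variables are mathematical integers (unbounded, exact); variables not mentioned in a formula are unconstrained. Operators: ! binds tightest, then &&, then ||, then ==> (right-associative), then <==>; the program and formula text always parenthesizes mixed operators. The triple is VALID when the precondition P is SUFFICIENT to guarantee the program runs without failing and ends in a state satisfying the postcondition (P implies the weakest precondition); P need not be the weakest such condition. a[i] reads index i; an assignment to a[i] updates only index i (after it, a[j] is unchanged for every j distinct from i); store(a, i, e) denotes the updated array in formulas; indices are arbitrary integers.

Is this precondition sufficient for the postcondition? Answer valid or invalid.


Working backward. After the program, the postcondition 2*x - 8 >= 5 || ((acc + 5 < 5 || acc - 4 < 7) && 3*buf[acc] <= -2) must hold; in canonical form it is 2*x >= 13 || ((acc < 0 || acc < 11) && 3*buf[acc] <= -2).
Before buf[x] := x + 8: 2*x >= 13 || ((acc < 0 || acc < 11) && 3*store(buf, x, x + 8)[acc] <= -2)
Before acc := 2*x + 2*acc + 1: 2*x >= 13 || ((2*acc + 2*x < -1 || 2*acc + 2*x < 10) && 3*store(buf, x, x + 8)[2*acc + 2*x + 1] <= -2)
Before acc := 3*buf[x + 3] + 2: 2*x >= 13 || ((6*buf[x + 3] + 2*x < -5 || 6*buf[x + 3] + 2*x < 6) && 3*store(buf, x, x + 8)[6*buf[x + 3] + 2*x + 5] <= -2)
The weakest precondition is 2*x >= 13 || ((6*buf[x + 3] + 2*x < -5 || 6*buf[x + 3] + 2*x < 6) && 3*store(buf, x, x + 8)[6*buf[x + 3] + 2*x + 5] <= -2).
Check whether 2*x >= 11 || ((6*buf[x + 3] + 2*x < -5 || 6*buf[x + 3] + 2*x < 6) && 3*store(buf, x, x + 8)[6*buf[x + 3] + 2*x + 5] <= -2) implies it.
Countermodel: at the initial state buf = {[5] = 0, [6] = 2, [9] = -2, elsewhere 2}, x = 6, the precondition holds but the weakest precondition fails.
Answer: invalid


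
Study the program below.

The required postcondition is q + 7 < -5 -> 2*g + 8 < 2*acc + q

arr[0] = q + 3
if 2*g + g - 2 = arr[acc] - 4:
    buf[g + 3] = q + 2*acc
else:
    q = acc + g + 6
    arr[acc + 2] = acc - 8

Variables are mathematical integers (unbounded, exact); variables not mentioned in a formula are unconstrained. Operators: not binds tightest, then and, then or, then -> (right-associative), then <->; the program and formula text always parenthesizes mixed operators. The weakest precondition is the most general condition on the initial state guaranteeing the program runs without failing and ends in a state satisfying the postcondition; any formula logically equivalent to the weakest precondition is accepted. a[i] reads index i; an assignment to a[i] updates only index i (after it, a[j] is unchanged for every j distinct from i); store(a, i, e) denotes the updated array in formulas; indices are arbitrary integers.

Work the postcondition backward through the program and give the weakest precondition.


Working backward. After the program, the postcondition q + 7 < -5 -> 2*g + 8 < 2*acc + q must hold; in canonical form it is q < -12 -> 2*g < 2*acc + q - 8.
Then branch requires q < -12 -> 2*g < 2*acc + q - 8; else branch requires acc + g < -18 -> g < 3*acc - 2.
Before the if: (3*g = arr[acc] - 2 -> (q < -12 -> 2*g < 2*acc + q - 8)) and ((not (3*g = arr[acc] - 2)) -> (acc + g < -18 -> g < 3*acc - 2))
Before arr[0] := q + 3: (3*g = store(arr, 0, q + 3)[acc] - 2 -> (q < -12 -> 2*g < 2*acc + q - 8)) and ((not (3*g = store(arr, 0, q + 3)[acc] - 2)) -> (acc + g < -18 -> g < 3*acc - 2))
Answer: WP = (3*g = store(arr, 0, q + 3)[acc] - 2 -> (q < -12 -> 2*g < 2*acc + q - 8)) and ((not (3*g = store(arr, 0, q + 3)[acc] - 2)) -> (acc + g < -18 -> g < 3*acc - 2))


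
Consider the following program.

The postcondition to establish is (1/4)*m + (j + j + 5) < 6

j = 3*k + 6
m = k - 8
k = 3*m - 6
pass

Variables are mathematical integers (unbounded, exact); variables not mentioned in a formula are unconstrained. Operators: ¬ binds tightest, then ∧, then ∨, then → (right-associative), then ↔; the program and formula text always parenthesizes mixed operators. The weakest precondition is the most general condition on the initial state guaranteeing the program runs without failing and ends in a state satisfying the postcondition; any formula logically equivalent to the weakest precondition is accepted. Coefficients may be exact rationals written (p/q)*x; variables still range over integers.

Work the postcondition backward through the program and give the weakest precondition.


Working backward. After the program, the postcondition (1/4)*m + (j + j + 5) < 6 must hold; in canonical form it is 2*j + (1/4)*m < 1.
Before skip: 2*j + (1/4)*m < 1
Before k := 3*m - 6: 2*j + (1/4)*m < 1
Before m := k - 8: 2*j + (1/4)*k < 3
Before j := 3*k + 6: (25/4)*k < -9
Answer: WP = (25/4)*k < -9


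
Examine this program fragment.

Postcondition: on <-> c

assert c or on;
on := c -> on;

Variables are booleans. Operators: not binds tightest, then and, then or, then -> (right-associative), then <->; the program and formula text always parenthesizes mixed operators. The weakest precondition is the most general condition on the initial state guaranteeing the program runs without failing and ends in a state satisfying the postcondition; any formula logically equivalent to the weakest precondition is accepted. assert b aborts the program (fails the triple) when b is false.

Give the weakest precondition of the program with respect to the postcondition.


Working backward. After the program, on <-> c must hold.
Before on := c -> on: (c -> on) <-> c
Before assert c or on: (c or on) and ((c -> on) <-> c)
Answer: WP = (c or on) and ((c -> on) <-> c)


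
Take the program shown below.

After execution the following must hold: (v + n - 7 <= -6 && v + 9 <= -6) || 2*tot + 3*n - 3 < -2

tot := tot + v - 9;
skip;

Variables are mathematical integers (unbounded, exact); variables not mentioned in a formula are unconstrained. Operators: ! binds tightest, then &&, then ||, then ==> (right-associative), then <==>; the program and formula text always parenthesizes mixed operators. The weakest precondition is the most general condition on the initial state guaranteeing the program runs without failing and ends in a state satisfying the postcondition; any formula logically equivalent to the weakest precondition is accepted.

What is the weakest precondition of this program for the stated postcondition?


Working backward. After the program, the postcondition (v + n - 7 <= -6 && v + 9 <= -6) || 2*tot + 3*n - 3 < -2 must hold; in canonical form it is (n + v <= 1 && v <= -15) || 3*n + 2*tot < 1.
Before skip: (n + v <= 1 && v <= -15) || 3*n + 2*tot < 1
Before tot := tot + v - 9: (n + v <= 1 && v <= -15) || 3*n + 2*tot + 2*v < 19
Answer: WP = (n + v <= 1 && v <= -15) || 3*n + 2*tot + 2*v < 19


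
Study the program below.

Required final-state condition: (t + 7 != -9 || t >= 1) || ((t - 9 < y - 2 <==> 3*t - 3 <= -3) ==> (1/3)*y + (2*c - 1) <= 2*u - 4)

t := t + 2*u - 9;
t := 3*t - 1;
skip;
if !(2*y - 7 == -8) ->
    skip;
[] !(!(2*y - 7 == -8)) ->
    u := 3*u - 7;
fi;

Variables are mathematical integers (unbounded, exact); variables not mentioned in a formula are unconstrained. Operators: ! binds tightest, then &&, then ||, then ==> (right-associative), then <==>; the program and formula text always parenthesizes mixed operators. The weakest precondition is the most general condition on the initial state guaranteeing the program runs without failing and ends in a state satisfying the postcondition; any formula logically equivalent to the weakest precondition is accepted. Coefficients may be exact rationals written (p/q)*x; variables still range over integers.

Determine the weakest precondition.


Working backward. After the program, the postcondition (t + 7 != -9 || t >= 1) || ((t - 9 < y - 2 <==> 3*t - 3 <= -3) ==> (1/3)*y + (2*c - 1) <= 2*u - 4) must hold; in canonical form it is t != -16 || t >= 1 || ((t < y + 7 <==> 3*t <= 0) ==> 2*c + (1/3)*y <= 2*u - 3).
Then branch requires t != -16 || t >= 1 || ((t < y + 7 <==> 3*t <= 0) ==> 2*c + (1/3)*y <= 2*u - 3); else branch requires t != -16 || t >= 1 || ((t < y + 7 <==> 3*t <= 0) ==> 2*c + (1/3)*y <= 6*u - 17).
Before the if: ((!(2*y == -1)) ==> (t != -16 || t >= 1 || ((t < y + 7 <==> 3*t <= 0) ==> 2*c + (1/3)*y <= 2*u - 3))) && (2*y == -1 ==> (t != -16 || t >= 1 || ((t < y + 7 <==> 3*t <= 0) ==> 2*c + (1/3)*y <= 6*u - 17)))
Before skip: ((!(2*y == -1)) ==> (t != -16 || t >= 1 || ((t < y + 7 <==> 3*t <= 0) ==> 2*c + (1/3)*y <= 2*u - 3))) && (2*y == -1 ==> (t != -16 || t >= 1 || ((t < y + 7 <==> 3*t <= 0) ==> 2*c + (1/3)*y <= 6*u - 17)))
Before t := 3*t - 1: ((!(2*y == -1)) ==> (3*t != -15 || 3*t >= 2 || ((3*t < y + 8 <==> 9*t <= 3) ==> 2*c + (1/3)*y <= 2*u - 3))) && (2*y == -1 ==> (3*t != -15 || 3*t >= 2 || ((3*t < y + 8 <==> 9*t <= 3) ==> 2*c + (1/3)*y <= 6*u - 17)))
Before t := t + 2*u - 9: ((!(2*y == -1)) ==> (3*t + 6*u != 12 || 3*t + 6*u >= 29 || ((3*t + 6*u < y + 35 <==> 9*t + 18*u <= 84) ==> 2*c + (1/3)*y <= 2*u - 3))) && (2*y == -1 ==> (3*t + 6*u != 12 || 3*t + 6*u >= 29 || ((3*t + 6*u < y + 35 <==> 9*t + 18*u <= 84) ==> 2*c + (1/3)*y <= 6*u - 17)))
Answer: WP = ((!(2*y == -1)) ==> (3*t + 6*u != 12 || 3*t + 6*u >= 29 || ((3*t + 6*u < y + 35 <==> 9*t + 18*u <= 84) ==> 2*c + (1/3)*y <= 2*u - 3))) && (2*y == -1 ==> (3*t + 6*u != 12 || 3*t + 6*u >= 29 || ((3*t + 6*u < y + 35 <==> 9*t + 18*u <= 84) ==> 2*c + (1/3)*y <= 6*u - 17)))


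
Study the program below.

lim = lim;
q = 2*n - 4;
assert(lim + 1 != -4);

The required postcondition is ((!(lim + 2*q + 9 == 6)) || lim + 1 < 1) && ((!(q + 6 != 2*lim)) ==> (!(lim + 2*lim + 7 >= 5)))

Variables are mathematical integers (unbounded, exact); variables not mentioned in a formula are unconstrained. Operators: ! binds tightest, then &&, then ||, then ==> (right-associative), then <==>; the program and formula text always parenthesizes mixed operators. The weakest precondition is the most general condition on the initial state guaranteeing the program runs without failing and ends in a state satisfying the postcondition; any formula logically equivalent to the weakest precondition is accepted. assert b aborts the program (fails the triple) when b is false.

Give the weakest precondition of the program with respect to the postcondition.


Working backward. After the program, the postcondition ((!(lim + 2*q + 9 == 6)) || lim + 1 < 1) && ((!(q + 6 != 2*lim)) ==> (!(lim + 2*lim + 7 >= 5))) must hold; in canonical form it is ((!(lim + 2*q == -3)) || lim < 0) && ((!(q != 2*lim - 6)) ==> (!(3*lim >= -2))).
Before assert lim + 1 != -4: lim != -5 && ((!(lim + 2*q == -3)) || lim < 0) && ((!(q != 2*lim - 6)) ==> (!(3*lim >= -2)))
Before q := 2*n - 4: lim != -5 && ((!(lim + 4*n == 5)) || lim < 0) && ((!(2*n != 2*lim - 2)) ==> (!(3*lim >= -2)))
Before lim := lim: lim != -5 && ((!(lim + 4*n == 5)) || lim < 0) && ((!(2*n != 2*lim - 2)) ==> (!(3*lim >= -2)))
Answer: WP = lim != -5 && ((!(lim + 4*n == 5)) || lim < 0) && ((!(2*n != 2*lim - 2)) ==> (!(3*lim >= -2)))


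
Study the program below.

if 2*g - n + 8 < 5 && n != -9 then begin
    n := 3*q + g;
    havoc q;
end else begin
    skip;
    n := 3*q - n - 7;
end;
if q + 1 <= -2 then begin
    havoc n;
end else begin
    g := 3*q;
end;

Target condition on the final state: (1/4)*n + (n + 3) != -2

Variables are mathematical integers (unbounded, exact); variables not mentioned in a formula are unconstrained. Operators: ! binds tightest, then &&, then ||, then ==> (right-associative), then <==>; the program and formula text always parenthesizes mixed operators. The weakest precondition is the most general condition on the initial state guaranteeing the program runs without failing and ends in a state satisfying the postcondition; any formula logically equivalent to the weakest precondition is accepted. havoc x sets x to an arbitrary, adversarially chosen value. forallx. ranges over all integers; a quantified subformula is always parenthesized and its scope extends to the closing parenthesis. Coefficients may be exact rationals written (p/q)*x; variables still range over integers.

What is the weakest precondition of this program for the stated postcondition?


Working backward. After the program, the postcondition (1/4)*n + (n + 3) != -2 must hold; in canonical form it is (5/4)*n != -5.
Then branch requires forall n_1. (5/4)*n_1 != -5; else branch requires (5/4)*n != -5.
Before the if: (q <= -3 ==> (forall n_1. (5/4)*n_1 != -5)) && ((!(q <= -3)) ==> (5/4)*n != -5)
Then branch requires forall q_1. ((q_1 <= -3 ==> (forall n_1. (5/4)*n_1 != -5)) && ((!(q_1 <= -3)) ==> (5/4)*g + (15/4)*q != -5)); else branch requires (q <= -3 ==> (forall n_1. (5/4)*n_1 != -5)) && ((!(q <= -3)) ==> (15/4)*q != (5/4)*n + 15/4).
Before the if: ((2*g < n - 3 && n != -9) ==> (forall q_1. ((q_1 <= -3 ==> (forall n_1. (5/4)*n_1 != -5)) && ((!(q_1 <= -3)) ==> (5/4)*g + (15/4)*q != -5)))) && ((!(2*g < n - 3 && n != -9)) ==> ((q <= -3 ==> (forall n_1. (5/4)*n_1 != -5)) && ((!(q <= -3)) ==> (15/4)*q != (5/4)*n + 15/4)))
Answer: WP = ((2*g < n - 3 && n != -9) ==> (forall q_1. ((q_1 <= -3 ==> (forall n_1. (5/4)*n_1 != -5)) && ((!(q_1 <= -3)) ==> (5/4)*g + (15/4)*q != -5)))) && ((!(2*g < n - 3 && n != -9)) ==> ((q <= -3 ==> (forall n_1. (5/4)*n_1 != -5)) && ((!(q <= -3)) ==> (15/4)*q != (5/4)*n + 15/4)))


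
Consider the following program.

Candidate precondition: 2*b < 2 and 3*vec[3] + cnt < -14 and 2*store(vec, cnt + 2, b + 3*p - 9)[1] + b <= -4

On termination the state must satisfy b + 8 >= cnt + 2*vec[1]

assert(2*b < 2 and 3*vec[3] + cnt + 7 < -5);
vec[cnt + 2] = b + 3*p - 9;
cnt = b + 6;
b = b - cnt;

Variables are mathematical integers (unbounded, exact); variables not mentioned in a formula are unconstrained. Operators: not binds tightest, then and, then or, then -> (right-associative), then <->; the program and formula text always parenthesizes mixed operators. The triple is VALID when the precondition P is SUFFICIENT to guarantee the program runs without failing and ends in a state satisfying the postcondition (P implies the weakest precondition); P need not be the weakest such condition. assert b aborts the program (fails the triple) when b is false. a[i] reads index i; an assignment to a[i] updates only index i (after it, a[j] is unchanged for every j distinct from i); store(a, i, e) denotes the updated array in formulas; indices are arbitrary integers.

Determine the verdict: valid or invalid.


Working backward. After the program, the postcondition b + 8 >= cnt + 2*vec[1] must hold; in canonical form it is b >= 2*vec[1] + cnt - 8.
Before b := b - cnt: b >= 2*vec[1] + 2*cnt - 8
Before cnt := b + 6: 2*vec[1] + b <= -4
Before vec[cnt + 2] := b + 3*p - 9: 2*store(vec, cnt + 2, b + 3*p - 9)[1] + b <= -4
Before assert 2*b < 2 and 3*vec[3] + cnt + 7 < -5: 2*b < 2 and 3*vec[3] + cnt < -12 and 2*store(vec, cnt + 2, b + 3*p - 9)[1] + b <= -4
The weakest precondition is 2*b < 2 and 3*vec[3] + cnt < -12 and 2*store(vec, cnt + 2, b + 3*p - 9)[1] + b <= -4.
Check whether 2*b < 2 and 3*vec[3] + cnt < -14 and 2*store(vec, cnt + 2, b + 3*p - 9)[1] + b <= -4 implies it.
Every state satisfying the precondition satisfies the weakest precondition: the implication holds.
Answer: valid


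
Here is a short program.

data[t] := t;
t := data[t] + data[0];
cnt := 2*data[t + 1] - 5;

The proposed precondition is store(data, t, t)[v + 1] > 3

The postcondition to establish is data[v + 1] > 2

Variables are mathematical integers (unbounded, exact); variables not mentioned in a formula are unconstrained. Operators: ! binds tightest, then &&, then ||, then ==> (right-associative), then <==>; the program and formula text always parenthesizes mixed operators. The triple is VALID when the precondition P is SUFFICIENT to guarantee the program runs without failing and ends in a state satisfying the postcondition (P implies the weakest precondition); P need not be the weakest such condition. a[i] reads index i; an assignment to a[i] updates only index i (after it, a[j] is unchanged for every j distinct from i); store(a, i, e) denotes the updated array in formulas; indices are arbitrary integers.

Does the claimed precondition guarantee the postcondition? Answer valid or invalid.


Working backward. After the program, data[v + 1] > 2 must hold.
Before cnt := 2*data[t + 1] - 5: data[v + 1] > 2
Before t := data[t] + data[0]: data[v + 1] > 2
Before data[t] := t: store(data, t, t)[v + 1] > 2
The weakest precondition is store(data, t, t)[v + 1] > 2.
Check whether store(data, t, t)[v + 1] > 3 implies it.
Every state satisfying the precondition satisfies the weakest precondition: the implication holds.
Answer: valid


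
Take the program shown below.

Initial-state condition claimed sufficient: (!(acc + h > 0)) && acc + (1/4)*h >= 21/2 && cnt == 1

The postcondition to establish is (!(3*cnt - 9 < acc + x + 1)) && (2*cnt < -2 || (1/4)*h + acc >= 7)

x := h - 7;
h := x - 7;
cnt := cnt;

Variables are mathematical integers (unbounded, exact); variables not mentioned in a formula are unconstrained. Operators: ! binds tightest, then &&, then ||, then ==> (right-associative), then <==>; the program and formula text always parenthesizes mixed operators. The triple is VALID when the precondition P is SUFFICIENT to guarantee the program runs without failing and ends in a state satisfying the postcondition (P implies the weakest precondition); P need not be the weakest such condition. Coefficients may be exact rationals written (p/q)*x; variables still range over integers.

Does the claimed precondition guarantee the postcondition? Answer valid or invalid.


Working backward. After the program, the postcondition (!(3*cnt - 9 < acc + x + 1)) && (2*cnt < -2 || (1/4)*h + acc >= 7) must hold; in canonical form it is (!(3*cnt < acc + x + 10)) && (2*cnt < -2 || acc + (1/4)*h >= 7).
Before cnt := cnt: (!(3*cnt < acc + x + 10)) && (2*cnt < -2 || acc + (1/4)*h >= 7)
Before h := x - 7: (!(3*cnt < acc + x + 10)) && (2*cnt < -2 || acc + (1/4)*x >= 35/4)
Before x := h - 7: (!(3*cnt < acc + h + 3)) && (2*cnt < -2 || acc + (1/4)*h >= 21/2)
The weakest precondition is (!(3*cnt < acc + h + 3)) && (2*cnt < -2 || acc + (1/4)*h >= 21/2).
Check whether (!(acc + h > 0)) && acc + (1/4)*h >= 21/2 && cnt == 1 implies it.
Every state satisfying the precondition satisfies the weakest precondition: the implication holds.
Answer: valid


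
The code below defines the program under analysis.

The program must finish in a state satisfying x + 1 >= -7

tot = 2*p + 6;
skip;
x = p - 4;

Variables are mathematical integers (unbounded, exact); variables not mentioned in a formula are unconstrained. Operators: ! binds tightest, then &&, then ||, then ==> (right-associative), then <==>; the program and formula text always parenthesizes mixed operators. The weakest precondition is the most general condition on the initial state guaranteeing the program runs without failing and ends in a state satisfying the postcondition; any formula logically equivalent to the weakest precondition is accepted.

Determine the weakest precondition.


Working backward. After the program, the postcondition x + 1 >= -7 must hold; in canonical form it is x >= -8.
Before x := p - 4: p >= -4
Before skip: p >= -4
Before tot := 2*p + 6: p >= -4
Answer: WP = p >= -4


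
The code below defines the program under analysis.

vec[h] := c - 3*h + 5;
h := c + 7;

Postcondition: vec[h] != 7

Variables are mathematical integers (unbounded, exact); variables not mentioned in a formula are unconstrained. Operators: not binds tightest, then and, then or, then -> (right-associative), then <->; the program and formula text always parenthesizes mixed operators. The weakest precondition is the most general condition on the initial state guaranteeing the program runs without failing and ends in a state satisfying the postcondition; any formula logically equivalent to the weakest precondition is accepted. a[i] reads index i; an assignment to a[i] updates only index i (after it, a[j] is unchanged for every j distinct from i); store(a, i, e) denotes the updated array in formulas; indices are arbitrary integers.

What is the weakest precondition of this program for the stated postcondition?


Working backward. After the program, vec[h] != 7 must hold.
Before h := c + 7: vec[c + 7] != 7
Before vec[h] := c - 3*h + 5: store(vec, h, c - 3*h + 5)[c + 7] != 7
Answer: WP = store(vec, h, c - 3*h + 5)[c + 7] != 7


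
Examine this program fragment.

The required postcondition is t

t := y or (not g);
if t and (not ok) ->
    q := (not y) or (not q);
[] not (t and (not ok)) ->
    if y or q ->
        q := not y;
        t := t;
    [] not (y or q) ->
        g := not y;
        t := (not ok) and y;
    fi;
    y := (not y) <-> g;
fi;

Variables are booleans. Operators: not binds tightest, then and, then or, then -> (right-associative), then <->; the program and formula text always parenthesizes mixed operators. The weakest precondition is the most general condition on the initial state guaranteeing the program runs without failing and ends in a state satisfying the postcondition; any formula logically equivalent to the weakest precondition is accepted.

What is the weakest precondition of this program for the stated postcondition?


Working backward. After the program, t must hold.
Then branch requires t; else branch requires ((y or q) -> t) and ((not (y or q)) -> ((not ok) and y)).
Before the if: ((t and (not ok)) -> t) and ((not (t and (not ok))) -> (((y or q) -> t) and ((not (y or q)) -> ((not ok) and y))))
Before t := y or (not g): (((y or (not g)) and (not ok)) -> (y or (not g))) and ((not ((y or (not g)) and (not ok))) -> (((y or q) -> (y or (not g))) and ((not (y or q)) -> ((not ok) and y))))
Answer: WP = (((y or (not g)) and (not ok)) -> (y or (not g))) and ((not ((y or (not g)) and (not ok))) -> (((y or q) -> (y or (not g))) and ((not (y or q)) -> ((not ok) and y))))
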